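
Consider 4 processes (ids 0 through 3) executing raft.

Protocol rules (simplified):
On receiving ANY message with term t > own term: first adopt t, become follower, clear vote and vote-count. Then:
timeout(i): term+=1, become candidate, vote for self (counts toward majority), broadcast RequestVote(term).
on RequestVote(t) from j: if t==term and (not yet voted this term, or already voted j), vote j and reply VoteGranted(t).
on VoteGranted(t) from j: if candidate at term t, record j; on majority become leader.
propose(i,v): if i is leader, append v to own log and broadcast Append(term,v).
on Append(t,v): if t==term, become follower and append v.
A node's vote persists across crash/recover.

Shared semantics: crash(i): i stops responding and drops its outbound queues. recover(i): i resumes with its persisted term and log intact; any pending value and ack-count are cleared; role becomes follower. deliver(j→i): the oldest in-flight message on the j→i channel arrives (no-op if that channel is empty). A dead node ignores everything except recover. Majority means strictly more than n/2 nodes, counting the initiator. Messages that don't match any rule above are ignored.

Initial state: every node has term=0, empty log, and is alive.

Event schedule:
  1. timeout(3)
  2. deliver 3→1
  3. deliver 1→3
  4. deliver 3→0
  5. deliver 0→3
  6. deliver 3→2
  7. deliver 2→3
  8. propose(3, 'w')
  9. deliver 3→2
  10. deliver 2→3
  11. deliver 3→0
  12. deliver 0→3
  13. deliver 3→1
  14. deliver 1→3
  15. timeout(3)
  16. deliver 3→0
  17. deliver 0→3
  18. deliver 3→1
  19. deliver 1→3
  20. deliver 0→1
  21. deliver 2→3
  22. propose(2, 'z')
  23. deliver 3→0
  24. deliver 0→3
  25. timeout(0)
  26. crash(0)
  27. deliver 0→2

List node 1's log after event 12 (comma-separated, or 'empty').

e1 timeout(3): 3[cand,t=1,-]
e2 deliver 3→1: 1[foll,t=1,-]
e3 deliver 1→3: ·
e4 deliver 3→0: 0[foll,t=1,-]
e5 deliver 0→3: 3[lead,t=1,-]
e6 deliver 3→2: 2[foll,t=1,-]
e7 deliver 2→3: ·
e8 propose(3,'w'): 3[lead,t=1,w]
e9 deliver 3→2: 2[foll,t=1,w]
e10 deliver 2→3: ·
e11 deliver 3→0: 0[foll,t=1,w]
e12 deliver 0→3: ·

empty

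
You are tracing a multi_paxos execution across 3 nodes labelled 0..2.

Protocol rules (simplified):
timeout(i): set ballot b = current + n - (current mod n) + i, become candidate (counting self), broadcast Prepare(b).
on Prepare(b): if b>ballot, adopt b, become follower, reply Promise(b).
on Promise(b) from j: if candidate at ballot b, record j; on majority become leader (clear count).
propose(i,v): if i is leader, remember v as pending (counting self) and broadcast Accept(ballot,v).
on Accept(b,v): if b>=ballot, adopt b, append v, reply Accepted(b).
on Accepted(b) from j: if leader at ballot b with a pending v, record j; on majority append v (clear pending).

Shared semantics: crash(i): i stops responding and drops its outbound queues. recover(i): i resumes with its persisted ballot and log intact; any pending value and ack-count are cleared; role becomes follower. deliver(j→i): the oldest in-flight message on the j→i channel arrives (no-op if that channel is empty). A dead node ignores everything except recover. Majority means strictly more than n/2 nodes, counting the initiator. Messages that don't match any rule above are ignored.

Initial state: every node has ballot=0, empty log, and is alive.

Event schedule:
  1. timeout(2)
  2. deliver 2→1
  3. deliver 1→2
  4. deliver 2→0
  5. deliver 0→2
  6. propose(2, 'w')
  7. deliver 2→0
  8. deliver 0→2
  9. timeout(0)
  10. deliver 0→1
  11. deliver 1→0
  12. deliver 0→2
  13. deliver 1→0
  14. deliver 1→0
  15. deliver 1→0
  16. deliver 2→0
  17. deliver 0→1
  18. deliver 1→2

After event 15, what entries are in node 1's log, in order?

empty

1. timeout(2):  <2:cand b5 ->
2. deliver 2→1:  <1:foll b5 ->
3. deliver 1→2:  <2:lead b5 ->
4. deliver 2→0:  <0:foll b5 ->
5. deliver 0→2:  nop
6. propose(2,'w'):  nop
7. deliver 2→0:  <0:foll b5 w>
8. deliver 0→2:  <2:lead b5 w>
9. timeout(0):  <0:cand b6 w>
10. deliver 0→1:  <1:foll b6 ->
11. deliver 1→0:  <0:lead b6 w>
12. deliver 0→2:  <2:foll b6 w>
13. deliver 1→0:  nop
14. deliver 1→0:  nop
15. deliver 1→0:  nop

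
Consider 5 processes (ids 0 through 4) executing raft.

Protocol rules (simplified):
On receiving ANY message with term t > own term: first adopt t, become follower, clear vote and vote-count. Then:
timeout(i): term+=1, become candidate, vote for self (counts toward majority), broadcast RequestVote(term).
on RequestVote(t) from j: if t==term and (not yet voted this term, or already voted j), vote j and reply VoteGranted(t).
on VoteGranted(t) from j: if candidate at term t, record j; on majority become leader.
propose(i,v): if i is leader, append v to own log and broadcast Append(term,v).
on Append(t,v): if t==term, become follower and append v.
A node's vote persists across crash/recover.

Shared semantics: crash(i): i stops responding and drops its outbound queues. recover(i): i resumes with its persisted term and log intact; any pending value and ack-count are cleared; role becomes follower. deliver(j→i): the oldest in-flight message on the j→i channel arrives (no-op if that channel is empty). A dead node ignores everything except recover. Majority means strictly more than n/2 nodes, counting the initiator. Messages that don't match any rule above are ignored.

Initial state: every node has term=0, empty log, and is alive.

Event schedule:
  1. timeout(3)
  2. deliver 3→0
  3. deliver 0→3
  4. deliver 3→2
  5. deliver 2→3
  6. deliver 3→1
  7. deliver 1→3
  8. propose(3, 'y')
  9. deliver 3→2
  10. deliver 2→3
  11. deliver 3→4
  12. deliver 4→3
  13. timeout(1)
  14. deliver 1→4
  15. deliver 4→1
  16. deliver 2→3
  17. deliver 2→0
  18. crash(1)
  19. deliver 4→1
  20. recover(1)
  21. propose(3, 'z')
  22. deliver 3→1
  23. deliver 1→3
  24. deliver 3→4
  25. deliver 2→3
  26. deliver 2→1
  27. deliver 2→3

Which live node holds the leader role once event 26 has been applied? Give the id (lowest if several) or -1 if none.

3

step 1 timeout(3): 3={cand,t=1,log=-}
step 2 deliver 3→0: 0={foll,t=1,log=-}
step 3 deliver 0→3: —
step 4 deliver 3→2: 2={foll,t=1,log=-}
step 5 deliver 2→3: 3={lead,t=1,log=-}
step 6 deliver 3→1: 1={foll,t=1,log=-}
step 7 deliver 1→3: —
step 8 propose(3,'y'): 3={lead,t=1,log=y}
step 9 deliver 3→2: 2={foll,t=1,log=y}
step 10 deliver 2→3: —
step 11 deliver 3→4: 4={foll,t=1,log=-}
step 12 deliver 4→3: —
step 13 timeout(1): 1={cand,t=2,log=-}
step 14 deliver 1→4: 4={foll,t=2,log=-}
step 15 deliver 4→1: —
step 16 deliver 2→3: —
step 17 deliver 2→0: —
step 18 crash(1): 1={✗cand,t=2,log=-}
step 19 deliver 4→1: —
step 20 recover(1): 1={foll,t=2,log=-}
step 21 propose(3,'z'): 3={lead,t=1,log=y,z}
step 22 deliver 3→1: —
step 23 deliver 1→3: —
step 24 deliver 3→4: —
step 25 deliver 2→3: —
step 26 deliver 2→1: —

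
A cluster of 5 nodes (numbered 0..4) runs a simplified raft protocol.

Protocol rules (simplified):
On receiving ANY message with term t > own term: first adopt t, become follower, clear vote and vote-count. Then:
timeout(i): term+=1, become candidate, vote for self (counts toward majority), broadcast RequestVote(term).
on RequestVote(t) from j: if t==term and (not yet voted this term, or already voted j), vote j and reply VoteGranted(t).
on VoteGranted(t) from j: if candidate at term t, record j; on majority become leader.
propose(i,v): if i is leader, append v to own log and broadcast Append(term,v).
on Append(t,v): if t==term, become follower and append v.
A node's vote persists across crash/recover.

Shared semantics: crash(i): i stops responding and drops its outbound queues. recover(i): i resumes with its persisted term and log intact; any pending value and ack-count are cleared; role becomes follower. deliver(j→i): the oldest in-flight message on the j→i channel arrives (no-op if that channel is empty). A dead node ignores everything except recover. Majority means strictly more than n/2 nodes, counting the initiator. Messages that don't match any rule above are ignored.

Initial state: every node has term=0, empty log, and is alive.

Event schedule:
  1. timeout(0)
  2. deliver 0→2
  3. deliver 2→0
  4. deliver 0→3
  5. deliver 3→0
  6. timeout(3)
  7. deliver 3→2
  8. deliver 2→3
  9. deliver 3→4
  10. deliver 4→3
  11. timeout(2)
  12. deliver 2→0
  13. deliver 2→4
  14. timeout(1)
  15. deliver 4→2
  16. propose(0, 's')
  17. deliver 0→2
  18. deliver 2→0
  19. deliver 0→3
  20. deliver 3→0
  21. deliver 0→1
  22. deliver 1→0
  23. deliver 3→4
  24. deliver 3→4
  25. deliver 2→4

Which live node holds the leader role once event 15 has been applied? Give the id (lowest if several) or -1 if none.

3

after 1 — timeout(0): n0:cand/t1/[-]
after 2 — deliver 0→2: n2:foll/t1/[-]
after 3 — deliver 2→0: ·
after 4 — deliver 0→3: n3:foll/t1/[-]
after 5 — deliver 3→0: n0:lead/t1/[-]
after 6 — timeout(3): n3:cand/t2/[-]
after 7 — deliver 3→2: n2:foll/t2/[-]
after 8 — deliver 2→3: ·
after 9 — deliver 3→4: n4:foll/t2/[-]
after 10 — deliver 4→3: n3:lead/t2/[-]
after 11 — timeout(2): n2:cand/t3/[-]
after 12 — deliver 2→0: n0:foll/t3/[-]
after 13 — deliver 2→4: n4:foll/t3/[-]
after 14 — timeout(1): n1:cand/t1/[-]
after 15 — deliver 4→2: ·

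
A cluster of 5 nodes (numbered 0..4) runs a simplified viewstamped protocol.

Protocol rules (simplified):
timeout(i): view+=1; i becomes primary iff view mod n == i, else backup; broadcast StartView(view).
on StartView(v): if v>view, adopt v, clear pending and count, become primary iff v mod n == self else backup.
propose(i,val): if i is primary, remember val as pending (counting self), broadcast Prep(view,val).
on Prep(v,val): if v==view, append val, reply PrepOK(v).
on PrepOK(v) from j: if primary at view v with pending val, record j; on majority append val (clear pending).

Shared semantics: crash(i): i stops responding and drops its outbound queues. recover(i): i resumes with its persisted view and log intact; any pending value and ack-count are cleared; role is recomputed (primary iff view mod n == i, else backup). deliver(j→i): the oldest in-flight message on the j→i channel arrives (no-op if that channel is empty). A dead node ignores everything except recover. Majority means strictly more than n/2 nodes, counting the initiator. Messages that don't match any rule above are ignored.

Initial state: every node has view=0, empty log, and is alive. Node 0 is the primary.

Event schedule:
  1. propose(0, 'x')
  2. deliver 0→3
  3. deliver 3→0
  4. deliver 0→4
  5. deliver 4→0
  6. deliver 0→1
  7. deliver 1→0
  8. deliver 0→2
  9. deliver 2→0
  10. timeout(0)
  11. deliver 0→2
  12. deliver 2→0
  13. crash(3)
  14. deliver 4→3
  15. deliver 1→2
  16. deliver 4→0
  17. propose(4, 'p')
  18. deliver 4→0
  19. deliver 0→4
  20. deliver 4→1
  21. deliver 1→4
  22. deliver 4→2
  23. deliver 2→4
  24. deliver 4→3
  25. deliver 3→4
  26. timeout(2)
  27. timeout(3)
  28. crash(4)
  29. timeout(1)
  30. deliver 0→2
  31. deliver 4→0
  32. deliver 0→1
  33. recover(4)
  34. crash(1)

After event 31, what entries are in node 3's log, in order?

1. propose(0,'x'):  nop
2. deliver 0→3:  <3:back v0 x>
3. deliver 3→0:  nop
4. deliver 0→4:  <4:back v0 x>
5. deliver 4→0:  <0:prim v0 x>
6. deliver 0→1:  <1:back v0 x>
7. deliver 1→0:  nop
8. deliver 0→2:  <2:back v0 x>
9. deliver 2→0:  nop
10. timeout(0):  <0:back v1 x>
11. deliver 0→2:  <2:back v1 x>
12. deliver 2→0:  nop
13. crash(3):  <3:✗back v0 x>
14. deliver 4→3:  nop
15. deliver 1→2:  nop
16. deliver 4→0:  nop
17. propose(4,'p'):  nop
18. deliver 4→0:  nop
19. deliver 0→4:  <4:back v1 x>
20. deliver 4→1:  nop
21. deliver 1→4:  nop
22. deliver 4→2:  nop
23. deliver 2→4:  nop
24. deliver 4→3:  nop
25. deliver 3→4:  nop
26. timeout(2):  <2:prim v2 x>
27. timeout(3):  nop
28. crash(4):  <4:✗back v1 x>
29. timeout(1):  <1:prim v1 x>
30. deliver 0→2:  nop
31. deliver 4→0:  nop

x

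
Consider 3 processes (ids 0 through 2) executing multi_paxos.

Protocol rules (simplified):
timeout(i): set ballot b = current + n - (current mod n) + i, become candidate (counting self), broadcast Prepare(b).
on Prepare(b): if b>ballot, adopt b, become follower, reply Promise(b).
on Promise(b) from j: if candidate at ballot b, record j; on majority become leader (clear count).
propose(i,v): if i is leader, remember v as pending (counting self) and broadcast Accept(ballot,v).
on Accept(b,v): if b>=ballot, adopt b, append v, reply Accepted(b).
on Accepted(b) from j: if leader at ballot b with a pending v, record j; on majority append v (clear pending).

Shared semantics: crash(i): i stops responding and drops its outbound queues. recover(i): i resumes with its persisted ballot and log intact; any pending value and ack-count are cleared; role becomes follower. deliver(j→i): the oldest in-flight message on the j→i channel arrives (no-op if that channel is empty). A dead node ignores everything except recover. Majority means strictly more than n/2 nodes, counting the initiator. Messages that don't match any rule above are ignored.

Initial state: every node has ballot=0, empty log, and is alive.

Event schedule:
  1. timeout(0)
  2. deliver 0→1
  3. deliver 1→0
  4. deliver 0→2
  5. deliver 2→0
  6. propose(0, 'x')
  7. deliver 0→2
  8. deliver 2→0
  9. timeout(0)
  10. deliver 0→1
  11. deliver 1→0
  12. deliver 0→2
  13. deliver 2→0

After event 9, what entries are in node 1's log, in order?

empty

step 1 timeout(0): 0={cand,b=3,log=-}
step 2 deliver 0→1: 1={foll,b=3,log=-}
step 3 deliver 1→0: 0={lead,b=3,log=-}
step 4 deliver 0→2: 2={foll,b=3,log=-}
step 5 deliver 2→0: —
step 6 propose(0,'x'): —
step 7 deliver 0→2: 2={foll,b=3,log=x}
step 8 deliver 2→0: 0={lead,b=3,log=x}
step 9 timeout(0): 0={cand,b=6,log=x}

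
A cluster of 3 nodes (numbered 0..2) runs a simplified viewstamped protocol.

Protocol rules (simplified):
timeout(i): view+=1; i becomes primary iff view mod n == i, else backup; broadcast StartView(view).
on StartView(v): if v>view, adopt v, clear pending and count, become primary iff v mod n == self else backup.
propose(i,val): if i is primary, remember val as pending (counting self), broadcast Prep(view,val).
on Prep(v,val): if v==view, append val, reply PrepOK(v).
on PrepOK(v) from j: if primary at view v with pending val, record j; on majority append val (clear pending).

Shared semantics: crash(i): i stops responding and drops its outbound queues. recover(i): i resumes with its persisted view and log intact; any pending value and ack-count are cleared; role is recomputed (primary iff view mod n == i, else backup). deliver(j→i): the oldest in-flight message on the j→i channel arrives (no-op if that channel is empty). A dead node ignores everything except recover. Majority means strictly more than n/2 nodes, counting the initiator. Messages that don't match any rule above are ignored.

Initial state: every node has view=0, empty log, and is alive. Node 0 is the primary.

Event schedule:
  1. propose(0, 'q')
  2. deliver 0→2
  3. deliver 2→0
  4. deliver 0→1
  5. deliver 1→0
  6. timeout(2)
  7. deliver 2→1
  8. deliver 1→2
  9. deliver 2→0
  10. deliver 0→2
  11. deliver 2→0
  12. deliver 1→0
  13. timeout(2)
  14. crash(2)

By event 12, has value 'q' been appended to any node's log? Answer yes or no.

[1] propose(0,'q') → ∅
[2] deliver 0→2 → N2(back v0 [q])
[3] deliver 2→0 → N0(prim v0 [q])
[4] deliver 0→1 → N1(back v0 [q])
[5] deliver 1→0 → ∅
[6] timeout(2) → N2(back v1 [q])
[7] deliver 2→1 → N1(prim v1 [q])
[8] deliver 1→2 → ∅
[9] deliver 2→0 → N0(back v1 [q])
[10] deliver 0→2 → ∅
[11] deliver 2→0 → ∅
[12] deliver 1→0 → ∅

yes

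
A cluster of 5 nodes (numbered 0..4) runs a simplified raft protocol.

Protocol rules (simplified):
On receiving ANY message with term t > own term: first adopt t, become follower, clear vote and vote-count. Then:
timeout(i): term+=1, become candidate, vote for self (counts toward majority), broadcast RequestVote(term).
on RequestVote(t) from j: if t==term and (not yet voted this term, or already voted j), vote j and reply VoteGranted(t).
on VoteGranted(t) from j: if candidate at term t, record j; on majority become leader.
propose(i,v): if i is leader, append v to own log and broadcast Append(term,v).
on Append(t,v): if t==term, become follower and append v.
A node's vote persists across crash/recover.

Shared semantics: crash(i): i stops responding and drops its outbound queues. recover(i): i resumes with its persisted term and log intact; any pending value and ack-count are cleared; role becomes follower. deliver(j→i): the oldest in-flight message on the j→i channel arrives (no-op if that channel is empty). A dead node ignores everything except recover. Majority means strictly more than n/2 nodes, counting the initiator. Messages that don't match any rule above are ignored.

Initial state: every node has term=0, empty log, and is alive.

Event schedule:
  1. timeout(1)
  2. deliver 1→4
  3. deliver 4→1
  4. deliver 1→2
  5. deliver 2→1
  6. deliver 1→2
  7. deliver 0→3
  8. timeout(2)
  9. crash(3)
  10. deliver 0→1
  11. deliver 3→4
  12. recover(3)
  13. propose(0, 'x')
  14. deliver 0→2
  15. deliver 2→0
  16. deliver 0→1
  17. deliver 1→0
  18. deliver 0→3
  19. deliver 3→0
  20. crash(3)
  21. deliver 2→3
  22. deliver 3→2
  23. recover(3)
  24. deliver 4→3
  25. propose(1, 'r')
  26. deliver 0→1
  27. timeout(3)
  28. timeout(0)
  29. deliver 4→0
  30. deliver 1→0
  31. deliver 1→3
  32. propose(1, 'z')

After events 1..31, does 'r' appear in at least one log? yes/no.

e1 timeout(1): 1[cand,t=1,-]
e2 deliver 1→4: 4[foll,t=1,-]
e3 deliver 4→1: ·
e4 deliver 1→2: 2[foll,t=1,-]
e5 deliver 2→1: 1[lead,t=1,-]
e6 deliver 1→2: ·
e7 deliver 0→3: ·
e8 timeout(2): 2[cand,t=2,-]
e9 crash(3): 3[✗foll,t=0,-]
e10 deliver 0→1: ·
e11 deliver 3→4: ·
e12 recover(3): 3[foll,t=0,-]
e13 propose(0,'x'): ·
e14 deliver 0→2: ·
e15 deliver 2→0: 0[foll,t=2,-]
e16 deliver 0→1: ·
e17 deliver 1→0: ·
e18 deliver 0→3: ·
e19 deliver 3→0: ·
e20 crash(3): 3[✗foll,t=0,-]
e21 deliver 2→3: ·
e22 deliver 3→2: ·
e23 recover(3): 3[foll,t=0,-]
e24 deliver 4→3: ·
e25 propose(1,'r'): 1[lead,t=1,r]
e26 deliver 0→1: ·
e27 timeout(3): 3[cand,t=1,-]
e28 timeout(0): 0[cand,t=3,-]
e29 deliver 4→0: ·
e30 deliver 1→0: ·
e31 deliver 1→3: ·

yes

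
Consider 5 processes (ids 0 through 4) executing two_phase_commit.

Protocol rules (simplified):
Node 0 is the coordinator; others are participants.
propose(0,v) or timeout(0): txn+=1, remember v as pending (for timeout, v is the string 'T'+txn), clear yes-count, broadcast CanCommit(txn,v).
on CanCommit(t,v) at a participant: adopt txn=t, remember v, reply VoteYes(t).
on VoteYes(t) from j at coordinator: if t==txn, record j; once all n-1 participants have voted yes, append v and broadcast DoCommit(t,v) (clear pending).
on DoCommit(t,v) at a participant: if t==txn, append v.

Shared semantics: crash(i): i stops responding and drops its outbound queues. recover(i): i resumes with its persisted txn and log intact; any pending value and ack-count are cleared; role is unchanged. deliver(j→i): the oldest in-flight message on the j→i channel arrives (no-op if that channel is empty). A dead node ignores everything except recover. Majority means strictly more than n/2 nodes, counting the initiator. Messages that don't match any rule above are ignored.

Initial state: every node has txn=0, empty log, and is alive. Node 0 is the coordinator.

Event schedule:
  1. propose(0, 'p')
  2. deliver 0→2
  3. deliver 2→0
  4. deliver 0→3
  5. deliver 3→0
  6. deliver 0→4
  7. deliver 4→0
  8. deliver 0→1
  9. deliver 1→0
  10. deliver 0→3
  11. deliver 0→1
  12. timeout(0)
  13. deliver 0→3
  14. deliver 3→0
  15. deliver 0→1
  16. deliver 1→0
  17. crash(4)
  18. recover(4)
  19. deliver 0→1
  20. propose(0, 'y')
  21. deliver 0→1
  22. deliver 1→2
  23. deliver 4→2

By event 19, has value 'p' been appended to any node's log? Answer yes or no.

step 1 propose(0,'p'): 0={coor,t=1,log=-}
step 2 deliver 0→2: 2={part,t=1,log=-}
step 3 deliver 2→0: —
step 4 deliver 0→3: 3={part,t=1,log=-}
step 5 deliver 3→0: —
step 6 deliver 0→4: 4={part,t=1,log=-}
step 7 deliver 4→0: —
step 8 deliver 0→1: 1={part,t=1,log=-}
step 9 deliver 1→0: 0={coor,t=1,log=p}
step 10 deliver 0→3: 3={part,t=1,log=p}
step 11 deliver 0→1: 1={part,t=1,log=p}
step 12 timeout(0): 0={coor,t=2,log=p}
step 13 deliver 0→3: 3={part,t=2,log=p}
step 14 deliver 3→0: —
step 15 deliver 0→1: 1={part,t=2,log=p}
step 16 deliver 1→0: —
step 17 crash(4): 4={✗part,t=1,log=-}
step 18 recover(4): 4={part,t=1,log=-}
step 19 deliver 0→1: —

yes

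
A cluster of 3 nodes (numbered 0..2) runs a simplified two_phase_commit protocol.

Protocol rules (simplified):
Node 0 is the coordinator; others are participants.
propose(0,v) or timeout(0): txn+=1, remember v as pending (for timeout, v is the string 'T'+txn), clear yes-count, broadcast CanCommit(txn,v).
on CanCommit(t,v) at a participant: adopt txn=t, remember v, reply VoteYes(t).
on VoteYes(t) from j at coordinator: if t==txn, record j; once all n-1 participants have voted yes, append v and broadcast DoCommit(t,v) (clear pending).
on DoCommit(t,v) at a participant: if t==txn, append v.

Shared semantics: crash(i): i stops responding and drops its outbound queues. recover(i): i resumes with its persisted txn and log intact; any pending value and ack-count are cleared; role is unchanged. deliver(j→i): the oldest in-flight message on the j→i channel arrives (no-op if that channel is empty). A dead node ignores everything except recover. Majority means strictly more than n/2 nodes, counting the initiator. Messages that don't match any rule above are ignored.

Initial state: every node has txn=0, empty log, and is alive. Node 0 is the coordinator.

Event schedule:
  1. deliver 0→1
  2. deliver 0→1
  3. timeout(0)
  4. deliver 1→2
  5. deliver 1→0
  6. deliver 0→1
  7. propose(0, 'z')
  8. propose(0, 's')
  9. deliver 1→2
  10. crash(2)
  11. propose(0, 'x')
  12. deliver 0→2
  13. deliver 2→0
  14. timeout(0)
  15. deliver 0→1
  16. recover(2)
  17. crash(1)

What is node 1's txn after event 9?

1

step 1 deliver 0→1: —
step 2 deliver 0→1: —
step 3 timeout(0): 0={coor,t=1,log=-}
step 4 deliver 1→2: —
step 5 deliver 1→0: —
step 6 deliver 0→1: 1={part,t=1,log=-}
step 7 propose(0,'z'): 0={coor,t=2,log=-}
step 8 propose(0,'s'): 0={coor,t=3,log=-}
step 9 deliver 1→2: —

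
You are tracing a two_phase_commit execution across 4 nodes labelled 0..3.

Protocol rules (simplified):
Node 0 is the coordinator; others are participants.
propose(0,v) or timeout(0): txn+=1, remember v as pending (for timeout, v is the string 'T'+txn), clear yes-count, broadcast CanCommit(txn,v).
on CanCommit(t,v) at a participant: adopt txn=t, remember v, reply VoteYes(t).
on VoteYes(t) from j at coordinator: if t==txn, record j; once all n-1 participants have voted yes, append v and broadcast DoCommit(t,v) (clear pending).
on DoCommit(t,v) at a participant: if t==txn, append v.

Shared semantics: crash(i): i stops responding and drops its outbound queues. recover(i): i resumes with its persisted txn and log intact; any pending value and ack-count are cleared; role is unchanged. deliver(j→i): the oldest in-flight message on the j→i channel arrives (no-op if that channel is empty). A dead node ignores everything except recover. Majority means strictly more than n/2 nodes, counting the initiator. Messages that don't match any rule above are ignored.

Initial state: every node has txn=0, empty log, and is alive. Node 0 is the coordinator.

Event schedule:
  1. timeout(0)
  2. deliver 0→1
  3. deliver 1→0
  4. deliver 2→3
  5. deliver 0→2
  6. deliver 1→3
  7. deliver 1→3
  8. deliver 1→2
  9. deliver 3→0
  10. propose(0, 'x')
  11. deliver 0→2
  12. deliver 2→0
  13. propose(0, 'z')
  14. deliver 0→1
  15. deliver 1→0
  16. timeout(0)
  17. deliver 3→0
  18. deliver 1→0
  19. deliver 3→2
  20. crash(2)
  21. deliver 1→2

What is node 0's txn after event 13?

3

e1 timeout(0): 0[coor,t=1,-]
e2 deliver 0→1: 1[part,t=1,-]
e3 deliver 1→0: ·
e4 deliver 2→3: ·
e5 deliver 0→2: 2[part,t=1,-]
e6 deliver 1→3: ·
e7 deliver 1→3: ·
e8 deliver 1→2: ·
e9 deliver 3→0: ·
e10 propose(0,'x'): 0[coor,t=2,-]
e11 deliver 0→2: 2[part,t=2,-]
e12 deliver 2→0: ·
e13 propose(0,'z'): 0[coor,t=3,-]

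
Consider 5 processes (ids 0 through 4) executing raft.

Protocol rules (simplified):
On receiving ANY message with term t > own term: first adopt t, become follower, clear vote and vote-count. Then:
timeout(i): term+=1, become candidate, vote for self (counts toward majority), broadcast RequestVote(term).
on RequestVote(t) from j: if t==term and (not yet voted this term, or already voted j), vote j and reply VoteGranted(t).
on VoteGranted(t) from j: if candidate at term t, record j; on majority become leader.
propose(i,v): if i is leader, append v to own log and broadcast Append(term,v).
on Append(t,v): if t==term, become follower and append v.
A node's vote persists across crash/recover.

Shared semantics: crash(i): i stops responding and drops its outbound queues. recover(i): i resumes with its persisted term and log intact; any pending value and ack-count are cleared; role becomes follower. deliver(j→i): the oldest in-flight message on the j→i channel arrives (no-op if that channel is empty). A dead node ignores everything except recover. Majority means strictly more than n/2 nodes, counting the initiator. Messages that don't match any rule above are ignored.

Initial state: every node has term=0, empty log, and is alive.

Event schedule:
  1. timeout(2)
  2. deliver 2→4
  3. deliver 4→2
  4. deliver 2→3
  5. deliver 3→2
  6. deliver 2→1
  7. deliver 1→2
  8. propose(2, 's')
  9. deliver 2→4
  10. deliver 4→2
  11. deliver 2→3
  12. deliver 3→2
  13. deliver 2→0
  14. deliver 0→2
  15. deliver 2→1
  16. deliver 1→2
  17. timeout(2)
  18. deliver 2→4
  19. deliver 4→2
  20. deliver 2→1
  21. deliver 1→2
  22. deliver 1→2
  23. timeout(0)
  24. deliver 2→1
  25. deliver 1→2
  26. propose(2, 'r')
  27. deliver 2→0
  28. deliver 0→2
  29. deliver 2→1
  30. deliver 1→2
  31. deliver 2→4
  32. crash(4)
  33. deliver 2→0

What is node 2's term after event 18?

2

step 1 timeout(2): 2={cand,t=1,log=-}
step 2 deliver 2→4: 4={foll,t=1,log=-}
step 3 deliver 4→2: —
step 4 deliver 2→3: 3={foll,t=1,log=-}
step 5 deliver 3→2: 2={lead,t=1,log=-}
step 6 deliver 2→1: 1={foll,t=1,log=-}
step 7 deliver 1→2: —
step 8 propose(2,'s'): 2={lead,t=1,log=s}
step 9 deliver 2→4: 4={foll,t=1,log=s}
step 10 deliver 4→2: —
step 11 deliver 2→3: 3={foll,t=1,log=s}
step 12 deliver 3→2: —
step 13 deliver 2→0: 0={foll,t=1,log=-}
step 14 deliver 0→2: —
step 15 deliver 2→1: 1={foll,t=1,log=s}
step 16 deliver 1→2: —
step 17 timeout(2): 2={cand,t=2,log=s}
step 18 deliver 2→4: 4={foll,t=2,log=s}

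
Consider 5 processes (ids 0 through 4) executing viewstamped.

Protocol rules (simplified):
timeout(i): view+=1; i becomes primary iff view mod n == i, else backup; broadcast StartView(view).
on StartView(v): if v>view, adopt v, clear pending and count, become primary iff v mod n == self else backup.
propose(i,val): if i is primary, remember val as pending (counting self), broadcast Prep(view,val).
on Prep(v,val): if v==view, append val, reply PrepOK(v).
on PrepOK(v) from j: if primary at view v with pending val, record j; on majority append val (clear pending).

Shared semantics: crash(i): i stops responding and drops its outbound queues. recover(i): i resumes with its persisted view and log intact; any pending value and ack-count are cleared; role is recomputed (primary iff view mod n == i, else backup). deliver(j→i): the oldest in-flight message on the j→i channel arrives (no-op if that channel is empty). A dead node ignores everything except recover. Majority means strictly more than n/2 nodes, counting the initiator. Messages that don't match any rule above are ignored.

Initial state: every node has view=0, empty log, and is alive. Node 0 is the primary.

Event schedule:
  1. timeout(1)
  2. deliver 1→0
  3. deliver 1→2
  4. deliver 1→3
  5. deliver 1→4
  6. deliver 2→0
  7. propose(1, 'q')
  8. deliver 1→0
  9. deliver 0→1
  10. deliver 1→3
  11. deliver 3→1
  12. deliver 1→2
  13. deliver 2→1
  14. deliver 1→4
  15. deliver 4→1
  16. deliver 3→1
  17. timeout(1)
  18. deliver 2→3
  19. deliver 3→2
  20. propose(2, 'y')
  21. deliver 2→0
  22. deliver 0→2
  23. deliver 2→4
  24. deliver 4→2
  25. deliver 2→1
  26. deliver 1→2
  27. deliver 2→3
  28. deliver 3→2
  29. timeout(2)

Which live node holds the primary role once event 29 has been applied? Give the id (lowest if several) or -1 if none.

[1] timeout(1) → N1(prim v1 [-])
[2] deliver 1→0 → N0(back v1 [-])
[3] deliver 1→2 → N2(back v1 [-])
[4] deliver 1→3 → N3(back v1 [-])
[5] deliver 1→4 → N4(back v1 [-])
[6] deliver 2→0 → ∅
[7] propose(1,'q') → ∅
[8] deliver 1→0 → N0(back v1 [q])
[9] deliver 0→1 → ∅
[10] deliver 1→3 → N3(back v1 [q])
[11] deliver 3→1 → N1(prim v1 [q])
[12] deliver 1→2 → N2(back v1 [q])
[13] deliver 2→1 → ∅
[14] deliver 1→4 → N4(back v1 [q])
[15] deliver 4→1 → ∅
[16] deliver 3→1 → ∅
[17] timeout(1) → N1(back v2 [q])
[18] deliver 2→3 → ∅
[19] deliver 3→2 → ∅
[20] propose(2,'y') → ∅
[21] deliver 2→0 → ∅
[22] deliver 0→2 → ∅
[23] deliver 2→4 → ∅
[24] deliver 4→2 → ∅
[25] deliver 2→1 → ∅
[26] deliver 1→2 → N2(prim v2 [q])
[27] deliver 2→3 → ∅
[28] deliver 3→2 → ∅
[29] timeout(2) → N2(back v3 [q])

-1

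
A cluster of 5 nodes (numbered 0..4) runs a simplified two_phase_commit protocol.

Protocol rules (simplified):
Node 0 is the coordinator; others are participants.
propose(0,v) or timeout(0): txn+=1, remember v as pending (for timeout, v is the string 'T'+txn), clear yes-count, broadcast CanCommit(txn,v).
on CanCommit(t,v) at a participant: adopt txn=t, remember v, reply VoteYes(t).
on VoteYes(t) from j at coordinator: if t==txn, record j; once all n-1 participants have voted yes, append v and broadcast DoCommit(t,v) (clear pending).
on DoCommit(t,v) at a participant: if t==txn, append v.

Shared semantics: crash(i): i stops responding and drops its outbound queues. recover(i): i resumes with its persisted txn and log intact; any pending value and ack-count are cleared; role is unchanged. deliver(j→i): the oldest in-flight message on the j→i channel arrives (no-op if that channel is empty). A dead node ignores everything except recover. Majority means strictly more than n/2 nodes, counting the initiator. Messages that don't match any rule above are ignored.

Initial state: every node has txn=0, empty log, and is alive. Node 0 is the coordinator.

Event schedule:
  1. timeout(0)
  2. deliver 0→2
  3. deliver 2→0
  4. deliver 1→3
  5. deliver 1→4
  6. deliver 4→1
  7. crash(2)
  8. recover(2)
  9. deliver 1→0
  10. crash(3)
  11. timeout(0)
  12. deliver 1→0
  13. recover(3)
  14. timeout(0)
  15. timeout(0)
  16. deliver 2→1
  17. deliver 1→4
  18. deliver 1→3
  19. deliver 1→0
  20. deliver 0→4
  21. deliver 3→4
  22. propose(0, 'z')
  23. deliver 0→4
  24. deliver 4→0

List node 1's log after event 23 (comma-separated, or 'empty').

empty

after 1 — timeout(0): n0:coor/t1/[-]
after 2 — deliver 0→2: n2:part/t1/[-]
after 3 — deliver 2→0: ·
after 4 — deliver 1→3: ·
after 5 — deliver 1→4: ·
after 6 — deliver 4→1: ·
after 7 — crash(2): n2:✗part/t1/[-]
after 8 — recover(2): n2:part/t1/[-]
after 9 — deliver 1→0: ·
after 10 — crash(3): n3:✗part/t0/[-]
after 11 — timeout(0): n0:coor/t2/[-]
after 12 — deliver 1→0: ·
after 13 — recover(3): n3:part/t0/[-]
after 14 — timeout(0): n0:coor/t3/[-]
after 15 — timeout(0): n0:coor/t4/[-]
after 16 — deliver 2→1: ·
after 17 — deliver 1→4: ·
after 18 — deliver 1→3: ·
after 19 — deliver 1→0: ·
after 20 — deliver 0→4: n4:part/t1/[-]
after 21 — deliver 3→4: ·
after 22 — propose(0,'z'): n0:coor/t5/[-]
after 23 — deliver 0→4: n4:part/t2/[-]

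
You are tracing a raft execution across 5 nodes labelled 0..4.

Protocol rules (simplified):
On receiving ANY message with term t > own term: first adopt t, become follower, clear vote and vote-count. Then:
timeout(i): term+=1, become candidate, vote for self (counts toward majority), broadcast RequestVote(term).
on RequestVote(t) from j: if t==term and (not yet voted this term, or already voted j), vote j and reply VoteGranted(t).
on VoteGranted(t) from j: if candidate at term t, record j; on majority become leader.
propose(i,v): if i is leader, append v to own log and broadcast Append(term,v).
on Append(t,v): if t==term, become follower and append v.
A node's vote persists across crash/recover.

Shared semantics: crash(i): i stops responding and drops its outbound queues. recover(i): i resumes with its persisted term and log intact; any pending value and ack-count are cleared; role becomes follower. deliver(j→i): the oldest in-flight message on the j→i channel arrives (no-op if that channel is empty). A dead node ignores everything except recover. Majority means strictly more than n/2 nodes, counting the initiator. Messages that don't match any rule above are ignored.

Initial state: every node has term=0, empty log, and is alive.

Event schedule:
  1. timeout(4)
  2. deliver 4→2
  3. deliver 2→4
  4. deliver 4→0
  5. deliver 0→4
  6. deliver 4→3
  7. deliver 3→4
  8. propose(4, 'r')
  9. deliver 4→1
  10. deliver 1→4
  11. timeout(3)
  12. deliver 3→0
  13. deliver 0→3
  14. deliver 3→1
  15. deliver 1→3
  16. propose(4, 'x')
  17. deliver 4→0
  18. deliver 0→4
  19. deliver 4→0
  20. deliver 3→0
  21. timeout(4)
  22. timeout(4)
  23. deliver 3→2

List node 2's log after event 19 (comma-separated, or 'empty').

empty

step 1 timeout(4): 4={cand,t=1,log=-}
step 2 deliver 4→2: 2={foll,t=1,log=-}
step 3 deliver 2→4: —
step 4 deliver 4→0: 0={foll,t=1,log=-}
step 5 deliver 0→4: 4={lead,t=1,log=-}
step 6 deliver 4→3: 3={foll,t=1,log=-}
step 7 deliver 3→4: —
step 8 propose(4,'r'): 4={lead,t=1,log=r}
step 9 deliver 4→1: 1={foll,t=1,log=-}
step 10 deliver 1→4: —
step 11 timeout(3): 3={cand,t=2,log=-}
step 12 deliver 3→0: 0={foll,t=2,log=-}
step 13 deliver 0→3: —
step 14 deliver 3→1: 1={foll,t=2,log=-}
step 15 deliver 1→3: 3={lead,t=2,log=-}
step 16 propose(4,'x'): 4={lead,t=1,log=r,x}
step 17 deliver 4→0: —
step 18 deliver 0→4: —
step 19 deliver 4→0: —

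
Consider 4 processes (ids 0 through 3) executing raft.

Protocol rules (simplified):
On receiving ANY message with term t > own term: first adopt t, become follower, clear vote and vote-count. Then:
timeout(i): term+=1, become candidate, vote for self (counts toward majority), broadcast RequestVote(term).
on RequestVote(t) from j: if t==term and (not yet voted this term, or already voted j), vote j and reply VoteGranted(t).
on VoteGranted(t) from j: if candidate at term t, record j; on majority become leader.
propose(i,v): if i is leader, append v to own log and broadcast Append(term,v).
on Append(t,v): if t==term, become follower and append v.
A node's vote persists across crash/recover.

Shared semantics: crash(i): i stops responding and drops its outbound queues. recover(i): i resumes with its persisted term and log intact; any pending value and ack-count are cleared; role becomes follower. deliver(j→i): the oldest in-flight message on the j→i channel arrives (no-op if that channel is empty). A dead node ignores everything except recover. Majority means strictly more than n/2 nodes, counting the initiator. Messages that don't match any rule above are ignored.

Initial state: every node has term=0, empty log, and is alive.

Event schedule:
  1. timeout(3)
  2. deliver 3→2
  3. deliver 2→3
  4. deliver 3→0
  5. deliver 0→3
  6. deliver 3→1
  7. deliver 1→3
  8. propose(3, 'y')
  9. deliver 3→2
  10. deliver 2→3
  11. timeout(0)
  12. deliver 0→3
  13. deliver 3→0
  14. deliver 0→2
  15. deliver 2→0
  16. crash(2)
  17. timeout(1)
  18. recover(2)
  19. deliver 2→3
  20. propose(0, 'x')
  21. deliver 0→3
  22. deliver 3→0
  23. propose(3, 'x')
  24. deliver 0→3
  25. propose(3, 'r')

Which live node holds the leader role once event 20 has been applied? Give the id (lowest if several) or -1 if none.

after 1 — timeout(3): n3:cand/t1/[-]
after 2 — deliver 3→2: n2:foll/t1/[-]
after 3 — deliver 2→3: ·
after 4 — deliver 3→0: n0:foll/t1/[-]
after 5 — deliver 0→3: n3:lead/t1/[-]
after 6 — deliver 3→1: n1:foll/t1/[-]
after 7 — deliver 1→3: ·
after 8 — propose(3,'y'): n3:lead/t1/[y]
after 9 — deliver 3→2: n2:foll/t1/[y]
after 10 — deliver 2→3: ·
after 11 — timeout(0): n0:cand/t2/[-]
after 12 — deliver 0→3: n3:foll/t2/[y]
after 13 — deliver 3→0: ·
after 14 — deliver 0→2: n2:foll/t2/[y]
after 15 — deliver 2→0: ·
after 16 — crash(2): n2:✗foll/t2/[y]
after 17 — timeout(1): n1:cand/t2/[-]
after 18 — recover(2): n2:foll/t2/[y]
after 19 — deliver 2→3: ·
after 20 — propose(0,'x'): ·

-1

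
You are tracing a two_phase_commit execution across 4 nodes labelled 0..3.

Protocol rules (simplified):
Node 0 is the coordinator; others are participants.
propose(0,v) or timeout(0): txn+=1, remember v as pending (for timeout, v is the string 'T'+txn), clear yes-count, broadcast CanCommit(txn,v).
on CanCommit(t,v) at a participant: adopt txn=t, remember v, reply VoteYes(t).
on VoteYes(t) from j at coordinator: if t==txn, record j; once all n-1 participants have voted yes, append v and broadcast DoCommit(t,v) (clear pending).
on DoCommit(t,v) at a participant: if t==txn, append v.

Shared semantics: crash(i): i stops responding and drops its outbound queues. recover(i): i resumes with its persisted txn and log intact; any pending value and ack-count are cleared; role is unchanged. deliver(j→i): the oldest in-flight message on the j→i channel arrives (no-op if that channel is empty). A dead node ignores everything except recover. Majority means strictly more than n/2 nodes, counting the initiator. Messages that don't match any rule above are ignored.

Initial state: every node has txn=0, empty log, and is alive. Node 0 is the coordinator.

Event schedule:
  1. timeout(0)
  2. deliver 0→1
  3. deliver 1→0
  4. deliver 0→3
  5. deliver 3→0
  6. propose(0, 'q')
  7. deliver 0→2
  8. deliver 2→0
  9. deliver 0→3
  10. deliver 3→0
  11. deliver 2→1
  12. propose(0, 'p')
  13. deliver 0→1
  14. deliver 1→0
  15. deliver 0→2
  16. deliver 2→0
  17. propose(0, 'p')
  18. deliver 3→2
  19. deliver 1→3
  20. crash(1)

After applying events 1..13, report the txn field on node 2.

after 1 — timeout(0): n0:coor/t1/[-]
after 2 — deliver 0→1: n1:part/t1/[-]
after 3 — deliver 1→0: ·
after 4 — deliver 0→3: n3:part/t1/[-]
after 5 — deliver 3→0: ·
after 6 — propose(0,'q'): n0:coor/t2/[-]
after 7 — deliver 0→2: n2:part/t1/[-]
after 8 — deliver 2→0: ·
after 9 — deliver 0→3: n3:part/t2/[-]
after 10 — deliver 3→0: ·
after 11 — deliver 2→1: ·
after 12 — propose(0,'p'): n0:coor/t3/[-]
after 13 — deliver 0→1: n1:part/t2/[-]

1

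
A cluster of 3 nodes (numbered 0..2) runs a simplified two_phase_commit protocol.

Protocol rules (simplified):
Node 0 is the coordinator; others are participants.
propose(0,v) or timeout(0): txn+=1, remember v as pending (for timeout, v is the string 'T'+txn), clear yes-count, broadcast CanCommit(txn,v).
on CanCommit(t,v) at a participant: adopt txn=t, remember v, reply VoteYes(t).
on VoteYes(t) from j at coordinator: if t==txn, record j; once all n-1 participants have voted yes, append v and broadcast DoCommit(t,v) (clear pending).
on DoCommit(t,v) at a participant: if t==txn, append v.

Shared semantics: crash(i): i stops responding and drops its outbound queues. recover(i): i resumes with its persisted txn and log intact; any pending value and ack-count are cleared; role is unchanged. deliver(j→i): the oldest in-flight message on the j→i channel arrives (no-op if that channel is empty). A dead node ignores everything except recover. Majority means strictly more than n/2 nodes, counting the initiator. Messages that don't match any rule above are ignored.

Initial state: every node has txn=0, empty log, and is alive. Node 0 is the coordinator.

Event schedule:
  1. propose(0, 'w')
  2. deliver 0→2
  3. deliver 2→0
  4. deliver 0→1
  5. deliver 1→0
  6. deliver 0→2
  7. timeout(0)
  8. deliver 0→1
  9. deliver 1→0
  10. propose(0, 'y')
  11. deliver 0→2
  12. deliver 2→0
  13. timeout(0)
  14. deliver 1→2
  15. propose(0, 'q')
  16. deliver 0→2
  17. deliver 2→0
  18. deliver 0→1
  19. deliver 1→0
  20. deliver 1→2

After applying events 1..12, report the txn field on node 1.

1

e1 propose(0,'w'): 0[coor,t=1,-]
e2 deliver 0→2: 2[part,t=1,-]
e3 deliver 2→0: ·
e4 deliver 0→1: 1[part,t=1,-]
e5 deliver 1→0: 0[coor,t=1,w]
e6 deliver 0→2: 2[part,t=1,w]
e7 timeout(0): 0[coor,t=2,w]
e8 deliver 0→1: 1[part,t=1,w]
e9 deliver 1→0: ·
e10 propose(0,'y'): 0[coor,t=3,w]
e11 deliver 0→2: 2[part,t=2,w]
e12 deliver 2→0: ·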